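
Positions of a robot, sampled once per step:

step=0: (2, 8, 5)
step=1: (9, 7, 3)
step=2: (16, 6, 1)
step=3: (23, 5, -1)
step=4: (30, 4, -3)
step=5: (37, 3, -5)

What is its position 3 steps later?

(58, 0, -11)

The position changes by (+7, -1, -2) every step.
step 6: (37, 3, -5) + (+7, -1, -2) → (44, 2, -7)
step 7: (44, 2, -7) + (+7, -1, -2) → (51, 1, -9)
step 8: (51, 1, -9) + (+7, -1, -2) → (58, 0, -11)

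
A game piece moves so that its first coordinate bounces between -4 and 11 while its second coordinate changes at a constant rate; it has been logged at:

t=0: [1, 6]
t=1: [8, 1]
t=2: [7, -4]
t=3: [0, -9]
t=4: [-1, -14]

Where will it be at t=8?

The first coordinate travels 7 per step and bounces off the walls at -4 and 11.
  step 5: -1 → 6
  step 6: 6 → 9
  step 7: 9 → 2
  step 8: 2 → -3
The second coordinate changes by -5 each step: at step 8 it is -34.

[-3, -34]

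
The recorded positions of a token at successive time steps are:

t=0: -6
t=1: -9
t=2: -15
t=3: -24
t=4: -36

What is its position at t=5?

Taking differences between consecutive positions: -3, -6, -9, -12. These grow by -3 each step.
step 5: -36 − 15 → -51

-51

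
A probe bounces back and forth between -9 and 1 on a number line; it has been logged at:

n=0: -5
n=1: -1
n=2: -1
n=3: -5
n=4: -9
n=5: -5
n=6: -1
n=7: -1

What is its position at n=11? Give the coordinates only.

The value reflects between -9 and 1, moving 4 per step.
  step 8: -1 → -5
  step 9: -5 → -9
  step 10: -9 → -5
  step 11: -5 → -1

-1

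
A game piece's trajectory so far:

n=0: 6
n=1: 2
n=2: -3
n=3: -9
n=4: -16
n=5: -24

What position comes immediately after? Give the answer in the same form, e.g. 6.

-33

First differences are -4, -5, -6, -7, -8; their common second difference is -1 (constant acceleration).
step 6: -24 − 9 → -33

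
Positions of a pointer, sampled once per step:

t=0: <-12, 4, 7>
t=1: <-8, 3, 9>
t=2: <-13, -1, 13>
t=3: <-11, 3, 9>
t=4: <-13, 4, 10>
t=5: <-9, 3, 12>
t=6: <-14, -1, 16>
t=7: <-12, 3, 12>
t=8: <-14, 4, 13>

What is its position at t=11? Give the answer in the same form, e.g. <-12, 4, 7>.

<-13, 3, 15>

The moves between consecutive positions are <+4, -1, +2>, <-5, -4, +4>, <+2, +4, -4>, <-2, +1, +1>, <+4, -1, +2>, <-5, -4, +4>, <+2, +4, -4>, <-2, +1, +1>; they repeat the 4-cycle [<+4, -1, +2>, <-5, -4, +4>, <+2, +4, -4>, <-2, +1, +1>].
step 9: apply <+4, -1, +2> → <-10, 3, 15>
step 10: apply <-5, -4, +4> → <-15, -1, 19>
step 11: apply <+2, +4, -4> → <-13, 3, 15>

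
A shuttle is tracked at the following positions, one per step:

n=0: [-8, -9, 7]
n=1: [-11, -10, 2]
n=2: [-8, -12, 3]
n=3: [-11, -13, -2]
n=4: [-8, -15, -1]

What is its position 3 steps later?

The moves between consecutive positions are [-3, -1, -5], [+3, -2, +1], [-3, -1, -5], [+3, -2, +1]; they repeat the 2-cycle [[-3, -1, -5], [+3, -2, +1]].
step 5: apply [-3, -1, -5] → [-11, -16, -6]
step 6: apply [+3, -2, +1] → [-8, -18, -5]
step 7: apply [-3, -1, -5] → [-11, -19, -10]

[-11, -19, -10]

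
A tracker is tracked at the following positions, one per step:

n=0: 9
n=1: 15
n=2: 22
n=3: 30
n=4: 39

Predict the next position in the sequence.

Taking differences between consecutive positions: +6, +7, +8, +9. These grow by +1 each step.
step 5: 39 + 10 → 49

49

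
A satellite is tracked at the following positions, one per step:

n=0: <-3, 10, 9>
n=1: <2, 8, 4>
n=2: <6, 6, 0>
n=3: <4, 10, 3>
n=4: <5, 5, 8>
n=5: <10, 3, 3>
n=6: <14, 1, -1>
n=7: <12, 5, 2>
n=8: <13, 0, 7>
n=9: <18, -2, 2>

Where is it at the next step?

The moves between consecutive positions are <+5, -2, -5>, <+4, -2, -4>, <-2, +4, +3>, <+1, -5, +5>, <+5, -2, -5>, <+4, -2, -4>, <-2, +4, +3>, <+1, -5, +5>, <+5, -2, -5>; they repeat the 4-cycle [<+5, -2, -5>, <+4, -2, -4>, <-2, +4, +3>, <+1, -5, +5>].
step 10: apply <+4, -2, -4> → <22, -4, -2>

<22, -4, -2>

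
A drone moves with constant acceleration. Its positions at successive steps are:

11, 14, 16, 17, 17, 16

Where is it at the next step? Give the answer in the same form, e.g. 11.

Successive displacements: +3, +2, +1, +0, -1 — each changes by -1.
step 6: 16 − 2 → 14

14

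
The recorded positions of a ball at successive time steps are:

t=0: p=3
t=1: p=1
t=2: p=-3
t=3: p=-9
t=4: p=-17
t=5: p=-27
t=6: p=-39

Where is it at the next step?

Taking differences between consecutive positions: -2, -4, -6, -8, -10, -12. These grow by -2 each step.
step 7: -39 − 14 → p=-53

p=-53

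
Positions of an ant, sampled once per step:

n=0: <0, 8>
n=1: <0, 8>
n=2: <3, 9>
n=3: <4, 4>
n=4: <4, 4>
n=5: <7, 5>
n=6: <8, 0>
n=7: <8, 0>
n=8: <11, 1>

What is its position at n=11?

Differencing gives <+0, +0>, <+3, +1>, <+1, -5>, <+0, +0>, <+3, +1>, <+1, -5>, <+0, +0>, <+3, +1>. This is the pattern <+0, +0>, <+3, +1>, <+1, -5> repeated.
step 9: apply <+1, -5> → <12, -4>
step 10: apply <+0, +0> → <12, -4>
step 11: apply <+3, +1> → <15, -3>

<15, -3>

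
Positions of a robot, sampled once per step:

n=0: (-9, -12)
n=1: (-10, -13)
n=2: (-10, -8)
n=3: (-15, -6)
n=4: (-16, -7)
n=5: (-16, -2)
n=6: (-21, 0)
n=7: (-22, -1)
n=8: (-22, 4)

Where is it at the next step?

(-27, 6)

The moves between consecutive positions are (-1, -1), (+0, +5), (-5, +2), (-1, -1), (+0, +5), (-5, +2), (-1, -1), (+0, +5); they repeat the 3-cycle [(-1, -1), (+0, +5), (-5, +2)].
step 9: apply (-5, +2) → (-27, 6)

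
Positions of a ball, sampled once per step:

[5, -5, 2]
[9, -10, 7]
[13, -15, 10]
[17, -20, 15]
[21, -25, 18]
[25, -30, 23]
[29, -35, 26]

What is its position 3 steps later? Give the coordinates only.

[41, -50, 39]

The moves between consecutive positions are [+4, -5, +5], [+4, -5, +3], [+4, -5, +5], [+4, -5, +3], [+4, -5, +5], [+4, -5, +3]; they repeat the 2-cycle [[+4, -5, +5], [+4, -5, +3]].
step 7: apply [+4, -5, +5] → [33, -40, 31]
step 8: apply [+4, -5, +3] → [37, -45, 34]
step 9: apply [+4, -5, +5] → [41, -50, 39]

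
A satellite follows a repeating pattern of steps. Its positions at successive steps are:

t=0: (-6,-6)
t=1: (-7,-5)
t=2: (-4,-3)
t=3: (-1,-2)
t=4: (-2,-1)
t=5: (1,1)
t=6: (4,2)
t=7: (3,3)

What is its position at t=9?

The moves between consecutive positions are (-1,+1), (+3,+2), (+3,+1), (-1,+1), (+3,+2), (+3,+1), (-1,+1); they repeat the 3-cycle [(-1,+1), (+3,+2), (+3,+1)].
step 8: apply (+3,+2) → (6,5)
step 9: apply (+3,+1) → (9,6)

(9,6)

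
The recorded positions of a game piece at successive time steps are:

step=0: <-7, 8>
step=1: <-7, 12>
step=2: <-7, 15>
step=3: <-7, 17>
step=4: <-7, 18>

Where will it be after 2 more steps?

First differences are <+0, +4>, <+0, +3>, <+0, +2>, <+0, +1>; their common second difference is <+0, -1> (constant acceleration).
step 5: <-7, 18> + <+0, +0> → <-7, 18>
step 6: <-7, 18> + <+0, -1> → <-7, 17>

<-7, 17>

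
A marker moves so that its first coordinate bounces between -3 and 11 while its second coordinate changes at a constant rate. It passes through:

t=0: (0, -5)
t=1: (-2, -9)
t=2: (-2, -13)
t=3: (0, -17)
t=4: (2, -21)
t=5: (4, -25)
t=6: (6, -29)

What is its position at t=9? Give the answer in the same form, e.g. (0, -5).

(10, -41)

The first coordinate travels 2 per step and bounces off the walls at -3 and 11.
  step 7: 6 → 8
  step 8: 8 → 10
  step 9: 10 → 10
The second coordinate changes by -4 each step: at step 9 it is -41.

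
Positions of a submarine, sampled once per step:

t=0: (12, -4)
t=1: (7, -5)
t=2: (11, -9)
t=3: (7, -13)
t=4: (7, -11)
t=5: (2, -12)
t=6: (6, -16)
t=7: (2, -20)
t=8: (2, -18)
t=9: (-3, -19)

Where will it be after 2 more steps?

Differencing gives (-5, -1), (+4, -4), (-4, -4), (+0, +2), (-5, -1), (+4, -4), (-4, -4), (+0, +2), (-5, -1). This is the pattern (-5, -1), (+4, -4), (-4, -4), (+0, +2) repeated.
step 10: apply (+4, -4) → (1, -23)
step 11: apply (-4, -4) → (-3, -27)

(-3, -27)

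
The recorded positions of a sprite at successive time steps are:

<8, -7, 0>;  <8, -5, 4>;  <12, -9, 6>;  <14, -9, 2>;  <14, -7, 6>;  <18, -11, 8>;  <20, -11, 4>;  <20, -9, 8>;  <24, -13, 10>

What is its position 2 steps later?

Differencing gives <+0, +2, +4>, <+4, -4, +2>, <+2, +0, -4>, <+0, +2, +4>, <+4, -4, +2>, <+2, +0, -4>, <+0, +2, +4>, <+4, -4, +2>. This is the pattern <+0, +2, +4>, <+4, -4, +2>, <+2, +0, -4> repeated.
step 9: apply <+2, +0, -4> → <26, -13, 6>
step 10: apply <+0, +2, +4> → <26, -11, 10>

<26, -11, 10>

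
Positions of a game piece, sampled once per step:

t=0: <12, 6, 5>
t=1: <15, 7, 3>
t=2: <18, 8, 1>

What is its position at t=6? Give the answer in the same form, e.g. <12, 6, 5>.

Constant displacement of <+3, +1, -2> per step.
step 3: <18, 8, 1> + <+3, +1, -2> → <21, 9, -1>
step 4: <21, 9, -1> + <+3, +1, -2> → <24, 10, -3>
step 5: <24, 10, -3> + <+3, +1, -2> → <27, 11, -5>
step 6: <27, 11, -5> + <+3, +1, -2> → <30, 12, -7>

<30, 12, -7>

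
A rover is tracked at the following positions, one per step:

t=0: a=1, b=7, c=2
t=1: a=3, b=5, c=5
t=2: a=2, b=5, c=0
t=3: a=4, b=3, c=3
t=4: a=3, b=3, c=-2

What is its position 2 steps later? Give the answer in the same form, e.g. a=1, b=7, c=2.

Step-to-step displacements: (+2,-2,+3), (-1,+0,-5), (+2,-2,+3), (-1,+0,-5) — a repeating cycle of length 2.
step 5: apply (+2,-2,+3) → a=5, b=1, c=1
step 6: apply (-1,+0,-5) → a=4, b=1, c=-4

a=4, b=1, c=-4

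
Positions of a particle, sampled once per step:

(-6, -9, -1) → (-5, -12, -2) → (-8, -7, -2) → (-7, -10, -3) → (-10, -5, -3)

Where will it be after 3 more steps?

(-11, -6, -5)

Step-to-step displacements: (+1, -3, -1), (-3, +5, +0), (+1, -3, -1), (-3, +5, +0) — a repeating cycle of length 2.
step 5: apply (+1, -3, -1) → (-9, -8, -4)
step 6: apply (-3, +5, +0) → (-12, -3, -4)
step 7: apply (+1, -3, -1) → (-11, -6, -5)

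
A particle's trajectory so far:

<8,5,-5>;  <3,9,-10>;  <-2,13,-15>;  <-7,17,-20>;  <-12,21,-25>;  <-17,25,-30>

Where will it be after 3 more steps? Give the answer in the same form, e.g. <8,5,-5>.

<-32,37,-45>

Constant displacement of <-5,+4,-5> per step.
step 6: <-17,25,-30> + <-5,+4,-5> → <-22,29,-35>
step 7: <-22,29,-35> + <-5,+4,-5> → <-27,33,-40>
step 8: <-27,33,-40> + <-5,+4,-5> → <-32,37,-45>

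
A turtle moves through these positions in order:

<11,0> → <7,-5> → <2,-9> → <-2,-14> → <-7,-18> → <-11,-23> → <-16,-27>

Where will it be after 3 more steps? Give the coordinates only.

Step-to-step displacements: <-4,-5>, <-5,-4>, <-4,-5>, <-5,-4>, <-4,-5>, <-5,-4> — a repeating cycle of length 2.
step 7: apply <-4,-5> → <-20,-32>
step 8: apply <-5,-4> → <-25,-36>
step 9: apply <-4,-5> → <-29,-41>

<-29,-41>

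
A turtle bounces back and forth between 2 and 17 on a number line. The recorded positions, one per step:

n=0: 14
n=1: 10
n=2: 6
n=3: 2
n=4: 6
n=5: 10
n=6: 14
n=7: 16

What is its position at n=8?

12

The value reflects between 2 and 17, moving 4 per step.
  step 8: 16 → 12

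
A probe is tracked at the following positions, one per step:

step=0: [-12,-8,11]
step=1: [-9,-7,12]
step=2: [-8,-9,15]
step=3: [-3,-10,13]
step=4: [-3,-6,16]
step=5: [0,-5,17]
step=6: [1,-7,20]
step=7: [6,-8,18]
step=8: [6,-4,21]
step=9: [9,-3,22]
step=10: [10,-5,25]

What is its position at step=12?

Step-to-step displacements: [+3,+1,+1], [+1,-2,+3], [+5,-1,-2], [+0,+4,+3], [+3,+1,+1], [+1,-2,+3], [+5,-1,-2], [+0,+4,+3], [+3,+1,+1], [+1,-2,+3] — a repeating cycle of length 4.
step 11: apply [+5,-1,-2] → [15,-6,23]
step 12: apply [+0,+4,+3] → [15,-2,26]

[15,-2,26]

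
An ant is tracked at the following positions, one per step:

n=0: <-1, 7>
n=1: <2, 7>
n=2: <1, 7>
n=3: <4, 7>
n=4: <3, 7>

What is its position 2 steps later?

Step-to-step displacements: <+3, +0>, <-1, +0>, <+3, +0>, <-1, +0> — a repeating cycle of length 2.
step 5: apply <+3, +0> → <6, 7>
step 6: apply <-1, +0> → <5, 7>

<5, 7>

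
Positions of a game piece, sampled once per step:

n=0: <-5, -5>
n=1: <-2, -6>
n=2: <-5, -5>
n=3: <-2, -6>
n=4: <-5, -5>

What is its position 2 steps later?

<-5, -5>

Step-to-step displacements: <+3, -1>, <-3, +1>, <+3, -1>, <-3, +1>; each is -1× the previous.
step 5: <-5, -5> + <+3, -1> → <-2, -6>
step 6: <-2, -6> + <-3, +1> → <-5, -5>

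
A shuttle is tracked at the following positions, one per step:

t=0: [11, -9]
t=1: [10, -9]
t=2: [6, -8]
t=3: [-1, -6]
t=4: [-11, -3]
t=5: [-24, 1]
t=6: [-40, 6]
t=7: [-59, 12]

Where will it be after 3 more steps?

[-134, 36]

First differences are [-1, +0], [-4, +1], [-7, +2], [-10, +3], [-13, +4], [-16, +5], [-19, +6]; their common second difference is [-3, +1] (constant acceleration).
step 8: [-59, 12] + [-22, +7] → [-81, 19]
step 9: [-81, 19] + [-25, +8] → [-106, 27]
step 10: [-106, 27] + [-28, +9] → [-134, 36]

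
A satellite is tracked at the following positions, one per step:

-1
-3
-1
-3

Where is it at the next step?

The jumps are -2, +2, -2 — a geometric progression with ratio -1.
step 4: -3 + 2 → -1

-1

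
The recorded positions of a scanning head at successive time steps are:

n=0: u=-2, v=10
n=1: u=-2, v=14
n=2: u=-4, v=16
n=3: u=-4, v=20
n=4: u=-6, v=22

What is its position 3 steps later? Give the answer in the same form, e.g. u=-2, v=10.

Step-to-step displacements: (+0, +4), (-2, +2), (+0, +4), (-2, +2) — a repeating cycle of length 2.
step 5: apply (+0, +4) → u=-6, v=26
step 6: apply (-2, +2) → u=-8, v=28
step 7: apply (+0, +4) → u=-8, v=32

u=-8, v=32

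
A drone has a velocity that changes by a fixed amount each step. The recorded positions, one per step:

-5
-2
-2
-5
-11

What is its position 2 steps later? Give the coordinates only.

-32

Taking differences between consecutive positions: +3, +0, -3, -6. These grow by -3 each step.
step 5: -11 − 9 → -20
step 6: -20 − 12 → -32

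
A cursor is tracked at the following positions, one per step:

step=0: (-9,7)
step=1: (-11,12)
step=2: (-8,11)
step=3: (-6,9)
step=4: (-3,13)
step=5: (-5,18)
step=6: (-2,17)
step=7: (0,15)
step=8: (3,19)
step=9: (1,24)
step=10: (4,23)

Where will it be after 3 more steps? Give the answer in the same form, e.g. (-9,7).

(7,30)

Differencing gives (-2,+5), (+3,-1), (+2,-2), (+3,+4), (-2,+5), (+3,-1), (+2,-2), (+3,+4), (-2,+5), (+3,-1). This is the pattern (-2,+5), (+3,-1), (+2,-2), (+3,+4) repeated.
step 11: apply (+2,-2) → (6,21)
step 12: apply (+3,+4) → (9,25)
step 13: apply (-2,+5) → (7,30)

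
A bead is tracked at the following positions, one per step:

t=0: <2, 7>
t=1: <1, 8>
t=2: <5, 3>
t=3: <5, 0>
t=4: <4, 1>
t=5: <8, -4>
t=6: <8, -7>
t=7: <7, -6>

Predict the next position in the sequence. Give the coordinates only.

The moves between consecutive positions are <-1, +1>, <+4, -5>, <+0, -3>, <-1, +1>, <+4, -5>, <+0, -3>, <-1, +1>; they repeat the 3-cycle [<-1, +1>, <+4, -5>, <+0, -3>].
step 8: apply <+4, -5> → <11, -11>

<11, -11>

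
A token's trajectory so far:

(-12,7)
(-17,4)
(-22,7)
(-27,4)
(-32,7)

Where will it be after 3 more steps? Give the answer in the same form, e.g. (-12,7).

First: linear, -5 per step → -47 at step 7.
Second: cycles through 7, 4 every 2 steps. Step 7 lands at position 1 of the cycle → 4.

(-47,4)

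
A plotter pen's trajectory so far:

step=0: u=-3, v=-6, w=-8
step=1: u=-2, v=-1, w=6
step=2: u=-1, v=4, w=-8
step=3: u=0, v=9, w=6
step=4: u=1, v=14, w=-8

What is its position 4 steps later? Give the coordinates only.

u=5, v=34, w=-8

The u coordinate changes by +1 each step, so at step 8 it is -3 + 8·(1) = 5.
The v coordinate changes by +5 each step, so at step 8 it is -6 + 8·(5) = 34.
The w coordinate repeats the cycle [-8, 6] with period 2; step 8 mod 2 = 0, giving -8.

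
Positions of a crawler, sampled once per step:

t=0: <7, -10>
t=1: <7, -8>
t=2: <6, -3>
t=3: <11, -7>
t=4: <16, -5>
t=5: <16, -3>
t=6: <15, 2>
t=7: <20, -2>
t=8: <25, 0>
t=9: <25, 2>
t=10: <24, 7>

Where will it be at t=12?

<34, 5>

The moves between consecutive positions are <+0, +2>, <-1, +5>, <+5, -4>, <+5, +2>, <+0, +2>, <-1, +5>, <+5, -4>, <+5, +2>, <+0, +2>, <-1, +5>; they repeat the 4-cycle [<+0, +2>, <-1, +5>, <+5, -4>, <+5, +2>].
step 11: apply <+5, -4> → <29, 3>
step 12: apply <+5, +2> → <34, 5>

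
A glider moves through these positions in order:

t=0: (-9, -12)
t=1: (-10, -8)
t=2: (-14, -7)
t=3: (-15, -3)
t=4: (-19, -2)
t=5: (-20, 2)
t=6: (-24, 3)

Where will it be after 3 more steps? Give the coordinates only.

The moves between consecutive positions are (-1, +4), (-4, +1), (-1, +4), (-4, +1), (-1, +4), (-4, +1); they repeat the 2-cycle [(-1, +4), (-4, +1)].
step 7: apply (-1, +4) → (-25, 7)
step 8: apply (-4, +1) → (-29, 8)
step 9: apply (-1, +4) → (-30, 12)

(-30, 12)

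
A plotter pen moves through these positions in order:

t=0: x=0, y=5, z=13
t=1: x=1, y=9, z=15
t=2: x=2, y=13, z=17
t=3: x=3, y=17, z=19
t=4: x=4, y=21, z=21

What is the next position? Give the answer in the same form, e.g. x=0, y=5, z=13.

Constant displacement of (+1, +4, +2) per step.
step 5: x=4, y=21, z=21 + (+1, +4, +2) → x=5, y=25, z=23

x=5, y=25, z=23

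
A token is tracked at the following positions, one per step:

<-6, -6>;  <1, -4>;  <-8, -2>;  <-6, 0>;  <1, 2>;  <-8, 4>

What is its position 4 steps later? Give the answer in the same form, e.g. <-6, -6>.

<-6, 12>

First: cycles through -6, 1, -8 every 3 steps. Step 9 lands at position 0 of the cycle → -6.
Second: linear, +2 per step → 12 at step 9.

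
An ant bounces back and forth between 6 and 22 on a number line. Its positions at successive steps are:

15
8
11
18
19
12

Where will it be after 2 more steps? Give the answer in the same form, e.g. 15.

14

The value travels 7 per step and bounces off the walls at 6 and 22.
  step 6: 12 → 7
  step 7: 7 → 14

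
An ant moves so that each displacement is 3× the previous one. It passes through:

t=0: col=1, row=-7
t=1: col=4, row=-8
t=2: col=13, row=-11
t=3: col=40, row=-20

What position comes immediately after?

col=121, row=-47

Step-to-step displacements: (+3,-1), (+9,-3), (+27,-9); each is 3× the previous.
step 4: col=40, row=-20 + (+81,-27) → col=121, row=-47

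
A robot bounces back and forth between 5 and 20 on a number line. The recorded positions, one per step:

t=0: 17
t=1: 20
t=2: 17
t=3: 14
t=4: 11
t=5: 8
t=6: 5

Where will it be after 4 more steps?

17

The value reflects between 5 and 20, moving 3 per step.
  step 7: 5 → 8
  step 8: 8 → 11
  step 9: 11 → 14
  step 10: 14 → 17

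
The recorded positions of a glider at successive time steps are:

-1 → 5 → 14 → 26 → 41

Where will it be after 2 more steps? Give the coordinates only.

Taking differences between consecutive positions: +6, +9, +12, +15. These grow by +3 each step.
step 5: 41 + 18 → 59
step 6: 59 + 21 → 80

80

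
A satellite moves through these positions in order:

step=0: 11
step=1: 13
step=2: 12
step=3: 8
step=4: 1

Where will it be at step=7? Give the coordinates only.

First differences are +2, -1, -4, -7; their common second difference is -3 (constant acceleration).
step 5: 1 − 10 → -9
step 6: -9 − 13 → -22
step 7: -22 − 16 → -38

-38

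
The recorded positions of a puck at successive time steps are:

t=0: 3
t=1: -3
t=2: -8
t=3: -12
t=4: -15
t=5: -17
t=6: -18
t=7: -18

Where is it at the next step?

-17

First differences are -6, -5, -4, -3, -2, -1, +0; their common second difference is +1 (constant acceleration).
step 8: -18 + 1 → -17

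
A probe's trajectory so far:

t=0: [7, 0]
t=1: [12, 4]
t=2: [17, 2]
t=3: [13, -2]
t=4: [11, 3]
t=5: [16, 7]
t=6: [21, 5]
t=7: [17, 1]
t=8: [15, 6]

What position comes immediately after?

[20, 10]

Step-to-step displacements: [+5, +4], [+5, -2], [-4, -4], [-2, +5], [+5, +4], [+5, -2], [-4, -4], [-2, +5] — a repeating cycle of length 4.
step 9: apply [+5, +4] → [20, 10]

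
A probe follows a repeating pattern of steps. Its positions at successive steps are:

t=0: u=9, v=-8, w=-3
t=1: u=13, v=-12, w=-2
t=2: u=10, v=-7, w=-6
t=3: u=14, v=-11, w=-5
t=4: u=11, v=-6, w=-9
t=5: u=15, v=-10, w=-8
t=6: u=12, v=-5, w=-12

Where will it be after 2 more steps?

Differencing gives (+4, -4, +1), (-3, +5, -4), (+4, -4, +1), (-3, +5, -4), (+4, -4, +1), (-3, +5, -4). This is the pattern (+4, -4, +1), (-3, +5, -4) repeated.
step 7: apply (+4, -4, +1) → u=16, v=-9, w=-11
step 8: apply (-3, +5, -4) → u=13, v=-4, w=-15

u=13, v=-4, w=-15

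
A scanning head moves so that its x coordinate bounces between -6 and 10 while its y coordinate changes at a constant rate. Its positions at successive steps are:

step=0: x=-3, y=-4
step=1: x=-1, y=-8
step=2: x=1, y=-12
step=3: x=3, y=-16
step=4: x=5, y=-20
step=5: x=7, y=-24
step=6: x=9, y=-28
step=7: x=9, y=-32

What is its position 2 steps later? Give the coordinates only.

x=5, y=-40

The x coordinate reflects between -6 and 10, moving 2 per step.
  step 8: 9 → 7
  step 9: 7 → 5
The y coordinate changes by -4 each step: at step 9 it is -40.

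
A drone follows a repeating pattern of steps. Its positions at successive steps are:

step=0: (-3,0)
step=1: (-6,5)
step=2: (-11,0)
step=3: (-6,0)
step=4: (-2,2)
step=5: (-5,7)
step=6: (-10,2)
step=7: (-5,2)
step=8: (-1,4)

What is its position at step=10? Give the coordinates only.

The moves between consecutive positions are (-3,+5), (-5,-5), (+5,+0), (+4,+2), (-3,+5), (-5,-5), (+5,+0), (+4,+2); they repeat the 4-cycle [(-3,+5), (-5,-5), (+5,+0), (+4,+2)].
step 9: apply (-3,+5) → (-4,9)
step 10: apply (-5,-5) → (-9,4)

(-9,4)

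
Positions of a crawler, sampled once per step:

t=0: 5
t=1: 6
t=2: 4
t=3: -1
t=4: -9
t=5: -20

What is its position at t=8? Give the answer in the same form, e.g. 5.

Successive displacements: +1, -2, -5, -8, -11 — each changes by -3.
step 6: -20 − 14 → -34
step 7: -34 − 17 → -51
step 8: -51 − 20 → -71

-71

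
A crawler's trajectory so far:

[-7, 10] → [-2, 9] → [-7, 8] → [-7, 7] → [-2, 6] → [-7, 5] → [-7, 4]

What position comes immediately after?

[-2, 3]

First: cycles through -7, -2, -7 every 3 steps. Step 7 lands at position 1 of the cycle → -2.
Second: linear, -1 per step → 3 at step 7.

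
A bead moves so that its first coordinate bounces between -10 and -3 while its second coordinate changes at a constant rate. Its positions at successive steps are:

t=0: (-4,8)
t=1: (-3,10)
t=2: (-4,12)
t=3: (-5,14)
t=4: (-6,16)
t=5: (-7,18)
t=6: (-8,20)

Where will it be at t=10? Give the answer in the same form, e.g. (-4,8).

The first coordinate reflects between -10 and -3, moving 1 per step.
  step 7: -8 → -9
  step 8: -9 → -10
  step 9: -10 → -9
  step 10: -9 → -8
The second coordinate changes by +2 each step: at step 10 it is 28.

(-8,28)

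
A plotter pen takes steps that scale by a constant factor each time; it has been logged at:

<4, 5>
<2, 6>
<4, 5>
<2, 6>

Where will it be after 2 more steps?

<2, 6>

Consecutive displacements <-2, +1>, <+2, -1>, <-2, +1> scale by a factor of -1 each step.
step 4: <2, 6> + <+2, -1> → <4, 5>
step 5: <4, 5> + <-2, +1> → <2, 6>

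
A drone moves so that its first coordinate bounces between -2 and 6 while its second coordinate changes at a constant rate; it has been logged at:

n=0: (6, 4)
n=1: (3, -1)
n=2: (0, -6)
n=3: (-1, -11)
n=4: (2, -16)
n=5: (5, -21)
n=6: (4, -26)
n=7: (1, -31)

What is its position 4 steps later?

The first coordinate travels 3 per step and bounces off the walls at -2 and 6.
  step 8: 1 → -2
  step 9: -2 → 1
  step 10: 1 → 4
  step 11: 4 → 5
The second coordinate changes by -5 each step: at step 11 it is -51.

(5, -51)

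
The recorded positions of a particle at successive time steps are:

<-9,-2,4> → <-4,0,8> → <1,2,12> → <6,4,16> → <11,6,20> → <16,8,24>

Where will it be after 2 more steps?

<26,12,32>

Each step adds <+5,+2,+4> to the position.
step 6: <16,8,24> + <+5,+2,+4> → <21,10,28>
step 7: <21,10,28> + <+5,+2,+4> → <26,12,32>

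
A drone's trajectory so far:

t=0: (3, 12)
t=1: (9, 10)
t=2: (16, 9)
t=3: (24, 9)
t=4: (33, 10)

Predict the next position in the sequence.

(43, 12)

Taking differences between consecutive positions: (+6, -2), (+7, -1), (+8, +0), (+9, +1). These grow by (+1, +1) each step.
step 5: (33, 10) + (+10, +2) → (43, 12)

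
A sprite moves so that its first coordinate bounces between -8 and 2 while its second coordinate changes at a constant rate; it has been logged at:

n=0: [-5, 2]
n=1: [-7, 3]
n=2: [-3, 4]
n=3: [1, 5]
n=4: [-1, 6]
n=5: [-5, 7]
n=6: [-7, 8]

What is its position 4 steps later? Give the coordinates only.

The first coordinate reflects between -8 and 2, moving 4 per step.
  step 7: -7 → -3
  step 8: -3 → 1
  step 9: 1 → -1
  step 10: -1 → -5
The second coordinate changes by +1 each step: at step 10 it is 12.

[-5, 12]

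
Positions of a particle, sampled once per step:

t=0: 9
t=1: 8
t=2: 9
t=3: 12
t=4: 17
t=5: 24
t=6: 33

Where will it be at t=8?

First differences are -1, +1, +3, +5, +7, +9; their common second difference is +2 (constant acceleration).
step 7: 33 + 11 → 44
step 8: 44 + 13 → 57

57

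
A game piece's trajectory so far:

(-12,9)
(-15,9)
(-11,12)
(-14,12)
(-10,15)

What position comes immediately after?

Differencing gives (-3,+0), (+4,+3), (-3,+0), (+4,+3). This is the pattern (-3,+0), (+4,+3) repeated.
step 5: apply (-3,+0) → (-13,15)

(-13,15)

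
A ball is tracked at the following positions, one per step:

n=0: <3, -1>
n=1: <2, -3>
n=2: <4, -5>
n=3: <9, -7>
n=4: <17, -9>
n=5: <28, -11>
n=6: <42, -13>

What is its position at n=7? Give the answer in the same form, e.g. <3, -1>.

<59, -15>

Taking differences between consecutive positions: <-1, -2>, <+2, -2>, <+5, -2>, <+8, -2>, <+11, -2>, <+14, -2>. These grow by <+3, +0> each step.
step 7: <42, -13> + <+17, -2> → <59, -15>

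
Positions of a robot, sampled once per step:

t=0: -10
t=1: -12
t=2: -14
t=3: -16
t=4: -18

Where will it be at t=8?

-26

Constant displacement of -2 per step.
step 5: -18 − 2 → -20
step 6: -20 − 2 → -22
step 7: -22 − 2 → -24
step 8: -24 − 2 → -26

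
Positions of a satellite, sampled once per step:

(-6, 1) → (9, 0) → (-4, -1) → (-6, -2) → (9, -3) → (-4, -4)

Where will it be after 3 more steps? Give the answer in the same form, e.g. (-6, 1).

First: cycles through -6, 9, -4 every 3 steps. Step 8 lands at position 2 of the cycle → -4.
Second: linear, -1 per step → -7 at step 8.

(-4, -7)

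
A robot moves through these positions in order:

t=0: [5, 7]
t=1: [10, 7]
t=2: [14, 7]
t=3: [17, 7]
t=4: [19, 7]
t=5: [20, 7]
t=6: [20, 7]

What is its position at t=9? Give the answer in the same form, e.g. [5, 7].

[14, 7]

Successive displacements: [+5, +0], [+4, +0], [+3, +0], [+2, +0], [+1, +0], [+0, +0] — each changes by [-1, +0].
step 7: [20, 7] + [-1, +0] → [19, 7]
step 8: [19, 7] + [-2, +0] → [17, 7]
step 9: [17, 7] + [-3, +0] → [14, 7]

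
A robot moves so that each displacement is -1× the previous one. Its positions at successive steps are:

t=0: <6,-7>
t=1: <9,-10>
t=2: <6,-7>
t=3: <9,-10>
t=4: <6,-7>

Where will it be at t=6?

<6,-7>

Step-to-step displacements: <+3,-3>, <-3,+3>, <+3,-3>, <-3,+3>; each is -1× the previous.
step 5: <6,-7> + <+3,-3> → <9,-10>
step 6: <9,-10> + <-3,+3> → <6,-7>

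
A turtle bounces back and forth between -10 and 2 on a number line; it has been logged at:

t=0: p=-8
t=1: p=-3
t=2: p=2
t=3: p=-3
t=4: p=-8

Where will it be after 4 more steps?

The value travels 5 per step and bounces off the walls at -10 and 2.
  step 5: -8 → -7
  step 6: -7 → -2
  step 7: -2 → 1
  step 8: 1 → -4

p=-4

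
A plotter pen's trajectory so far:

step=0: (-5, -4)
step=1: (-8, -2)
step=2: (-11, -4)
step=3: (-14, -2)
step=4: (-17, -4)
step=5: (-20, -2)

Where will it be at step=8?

(-29, -4)

The first coordinate changes by -3 each step, so at step 8 it is -5 + 8·(-3) = -29.
The second coordinate repeats the cycle [-4, -2] with period 2; step 8 mod 2 = 0, giving -4.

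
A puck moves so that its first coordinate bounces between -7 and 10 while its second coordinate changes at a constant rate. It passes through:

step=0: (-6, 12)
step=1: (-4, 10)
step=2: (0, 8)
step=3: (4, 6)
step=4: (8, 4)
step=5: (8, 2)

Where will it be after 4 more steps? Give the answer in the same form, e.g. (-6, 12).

The first coordinate travels 4 per step and bounces off the walls at -7 and 10.
  step 6: 8 → 4
  step 7: 4 → 0
  step 8: 0 → -4
  step 9: -4 → -6
The second coordinate changes by -2 each step: at step 9 it is -6.

(-6, -6)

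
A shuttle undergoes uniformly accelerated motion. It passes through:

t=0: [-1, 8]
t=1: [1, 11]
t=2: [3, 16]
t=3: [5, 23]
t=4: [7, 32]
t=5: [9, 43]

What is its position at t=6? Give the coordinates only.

First differences are [+2, +3], [+2, +5], [+2, +7], [+2, +9], [+2, +11]; their common second difference is [+0, +2] (constant acceleration).
step 6: [9, 43] + [+2, +13] → [11, 56]

[11, 56]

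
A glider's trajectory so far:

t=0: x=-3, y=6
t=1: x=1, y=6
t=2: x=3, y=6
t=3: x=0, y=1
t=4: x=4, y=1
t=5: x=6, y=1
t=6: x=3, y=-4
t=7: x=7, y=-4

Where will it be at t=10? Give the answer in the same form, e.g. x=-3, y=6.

The moves between consecutive positions are (+4, +0), (+2, +0), (-3, -5), (+4, +0), (+2, +0), (-3, -5), (+4, +0); they repeat the 3-cycle [(+4, +0), (+2, +0), (-3, -5)].
step 8: apply (+2, +0) → x=9, y=-4
step 9: apply (-3, -5) → x=6, y=-9
step 10: apply (+4, +0) → x=10, y=-9

x=10, y=-9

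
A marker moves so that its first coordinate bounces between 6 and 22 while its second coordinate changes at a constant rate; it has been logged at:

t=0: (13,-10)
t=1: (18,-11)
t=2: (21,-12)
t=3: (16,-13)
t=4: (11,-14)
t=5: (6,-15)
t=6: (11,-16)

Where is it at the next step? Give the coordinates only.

(16,-17)

The first coordinate travels 5 per step and bounces off the walls at 6 and 22.
  step 7: 11 → 16
The second coordinate changes by -1 each step: at step 7 it is -17.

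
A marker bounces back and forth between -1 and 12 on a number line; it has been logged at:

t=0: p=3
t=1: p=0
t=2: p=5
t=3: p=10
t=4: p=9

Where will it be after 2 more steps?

The value travels 5 per step and bounces off the walls at -1 and 12.
  step 5: 9 → 4
  step 6: 4 → -1

p=-1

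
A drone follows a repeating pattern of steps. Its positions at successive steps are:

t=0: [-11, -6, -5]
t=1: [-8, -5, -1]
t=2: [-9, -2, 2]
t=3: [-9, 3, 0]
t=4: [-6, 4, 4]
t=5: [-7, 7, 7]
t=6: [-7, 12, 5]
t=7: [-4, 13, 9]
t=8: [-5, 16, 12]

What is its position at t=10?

[-2, 22, 14]

The moves between consecutive positions are [+3, +1, +4], [-1, +3, +3], [+0, +5, -2], [+3, +1, +4], [-1, +3, +3], [+0, +5, -2], [+3, +1, +4], [-1, +3, +3]; they repeat the 3-cycle [[+3, +1, +4], [-1, +3, +3], [+0, +5, -2]].
step 9: apply [+0, +5, -2] → [-5, 21, 10]
step 10: apply [+3, +1, +4] → [-2, 22, 14]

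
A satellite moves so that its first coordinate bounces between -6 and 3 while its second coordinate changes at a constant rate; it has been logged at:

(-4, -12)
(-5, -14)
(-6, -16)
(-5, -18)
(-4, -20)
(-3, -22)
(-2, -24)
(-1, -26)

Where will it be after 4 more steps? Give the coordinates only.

(3, -34)

The first coordinate reflects between -6 and 3, moving 1 per step.
  step 8: -1 → 0
  step 9: 0 → 1
  step 10: 1 → 2
  step 11: 2 → 3
The second coordinate changes by -2 each step: at step 11 it is -34.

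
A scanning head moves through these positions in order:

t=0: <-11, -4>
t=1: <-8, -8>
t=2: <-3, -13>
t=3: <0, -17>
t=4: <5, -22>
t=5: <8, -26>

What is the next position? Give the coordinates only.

<13, -31>

Step-to-step displacements: <+3, -4>, <+5, -5>, <+3, -4>, <+5, -5>, <+3, -4> — a repeating cycle of length 2.
step 6: apply <+5, -5> → <13, -31>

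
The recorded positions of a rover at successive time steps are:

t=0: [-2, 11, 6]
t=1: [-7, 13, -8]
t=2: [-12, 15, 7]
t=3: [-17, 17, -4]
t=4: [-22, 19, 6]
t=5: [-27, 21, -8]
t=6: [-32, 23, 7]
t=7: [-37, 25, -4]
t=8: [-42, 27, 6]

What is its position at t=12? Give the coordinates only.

The first coordinate changes by -5 each step, so at step 12 it is -2 + 12·(-5) = -62.
The second coordinate changes by +2 each step, so at step 12 it is 11 + 12·(2) = 35.
The third coordinate repeats the cycle [6, -8, 7, -4] with period 4; step 12 mod 4 = 0, giving 6.

[-62, 35, 6]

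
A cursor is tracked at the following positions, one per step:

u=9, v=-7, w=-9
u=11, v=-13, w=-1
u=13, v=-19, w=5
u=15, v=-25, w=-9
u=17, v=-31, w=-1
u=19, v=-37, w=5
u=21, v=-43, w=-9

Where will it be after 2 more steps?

u=25, v=-55, w=5

The u coordinate changes by +2 each step, so at step 8 it is 9 + 8·(2) = 25.
The v coordinate changes by -6 each step, so at step 8 it is -7 + 8·(-6) = -55.
The w coordinate repeats the cycle [-9, -1, 5] with period 3; step 8 mod 3 = 2, giving 5.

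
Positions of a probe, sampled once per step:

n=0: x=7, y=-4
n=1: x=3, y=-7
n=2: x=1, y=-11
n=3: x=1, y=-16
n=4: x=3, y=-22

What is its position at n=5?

x=7, y=-29

First differences are (-4,-3), (-2,-4), (+0,-5), (+2,-6); their common second difference is (+2,-1) (constant acceleration).
step 5: x=3, y=-22 + (+4,-7) → x=7, y=-29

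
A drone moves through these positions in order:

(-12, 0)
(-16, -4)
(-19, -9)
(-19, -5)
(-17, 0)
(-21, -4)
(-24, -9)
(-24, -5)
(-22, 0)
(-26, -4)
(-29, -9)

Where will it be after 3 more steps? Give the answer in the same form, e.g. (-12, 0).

Step-to-step displacements: (-4, -4), (-3, -5), (+0, +4), (+2, +5), (-4, -4), (-3, -5), (+0, +4), (+2, +5), (-4, -4), (-3, -5) — a repeating cycle of length 4.
step 11: apply (+0, +4) → (-29, -5)
step 12: apply (+2, +5) → (-27, 0)
step 13: apply (-4, -4) → (-31, -4)

(-31, -4)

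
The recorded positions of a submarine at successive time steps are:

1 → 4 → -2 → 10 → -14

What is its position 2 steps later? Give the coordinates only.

The jumps are +3, -6, +12, -24 — a geometric progression with ratio -2.
step 5: -14 + 48 → 34
step 6: 34 − 96 → -62

-62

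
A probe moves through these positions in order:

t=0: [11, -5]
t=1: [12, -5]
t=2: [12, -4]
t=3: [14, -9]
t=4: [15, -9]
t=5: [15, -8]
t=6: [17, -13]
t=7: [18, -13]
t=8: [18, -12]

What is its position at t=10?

[21, -17]

Step-to-step displacements: [+1, +0], [+0, +1], [+2, -5], [+1, +0], [+0, +1], [+2, -5], [+1, +0], [+0, +1] — a repeating cycle of length 3.
step 9: apply [+2, -5] → [20, -17]
step 10: apply [+1, +0] → [21, -17]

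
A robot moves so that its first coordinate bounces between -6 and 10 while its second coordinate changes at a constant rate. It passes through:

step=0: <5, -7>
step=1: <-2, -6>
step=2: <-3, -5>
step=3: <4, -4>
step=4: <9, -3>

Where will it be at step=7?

The first coordinate reflects between -6 and 10, moving 7 per step.
  step 5: 9 → 2
  step 6: 2 → -5
  step 7: -5 → 0
The second coordinate changes by +1 each step: at step 7 it is 0.

<0, 0>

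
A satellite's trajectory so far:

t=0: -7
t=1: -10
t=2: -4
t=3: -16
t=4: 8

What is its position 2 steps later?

Consecutive displacements -3, +6, -12, +24 scale by a factor of -2 each step.
step 5: 8 − 48 → -40
step 6: -40 + 96 → 56

56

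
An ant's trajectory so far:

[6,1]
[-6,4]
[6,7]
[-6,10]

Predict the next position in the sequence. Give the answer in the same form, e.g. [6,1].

First: cycles through 6, -6 every 2 steps. Step 4 lands at position 0 of the cycle → 6.
Second: linear, +3 per step → 13 at step 4.

[6,13]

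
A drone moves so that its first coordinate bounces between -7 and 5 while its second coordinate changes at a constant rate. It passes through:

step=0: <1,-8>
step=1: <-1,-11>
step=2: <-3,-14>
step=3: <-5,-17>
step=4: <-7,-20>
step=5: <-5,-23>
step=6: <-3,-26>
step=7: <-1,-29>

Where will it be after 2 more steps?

<3,-35>

The first coordinate travels 2 per step and bounces off the walls at -7 and 5.
  step 8: -1 → 1
  step 9: 1 → 3
The second coordinate changes by -3 each step: at step 9 it is -35.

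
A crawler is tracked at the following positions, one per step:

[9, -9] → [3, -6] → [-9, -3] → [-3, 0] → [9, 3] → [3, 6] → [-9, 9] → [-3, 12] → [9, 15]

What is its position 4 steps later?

[9, 27]

The first coordinate repeats the cycle [9, 3, -9, -3] with period 4; step 12 mod 4 = 0, giving 9.
The second coordinate changes by +3 each step, so at step 12 it is -9 + 12·(3) = 27.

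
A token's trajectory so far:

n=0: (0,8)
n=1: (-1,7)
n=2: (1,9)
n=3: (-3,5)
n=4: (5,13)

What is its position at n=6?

(21,29)

Consecutive displacements (-1,-1), (+2,+2), (-4,-4), (+8,+8) scale by a factor of -2 each step.
step 5: (5,13) + (-16,-16) → (-11,-3)
step 6: (-11,-3) + (+32,+32) → (21,29)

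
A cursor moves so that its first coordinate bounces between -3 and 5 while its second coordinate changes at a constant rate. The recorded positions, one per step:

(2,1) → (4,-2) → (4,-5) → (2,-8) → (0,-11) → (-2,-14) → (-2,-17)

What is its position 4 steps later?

(4,-29)

The first coordinate travels 2 per step and bounces off the walls at -3 and 5.
  step 7: -2 → 0
  step 8: 0 → 2
  step 9: 2 → 4
  step 10: 4 → 4
The second coordinate changes by -3 each step: at step 10 it is -29.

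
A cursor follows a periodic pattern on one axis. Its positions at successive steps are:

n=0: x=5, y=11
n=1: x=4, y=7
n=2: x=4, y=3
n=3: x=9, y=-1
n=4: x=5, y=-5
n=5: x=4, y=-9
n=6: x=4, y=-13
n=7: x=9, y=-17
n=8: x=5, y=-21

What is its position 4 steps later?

x=5, y=-37

The x coordinate repeats the cycle [5, 4, 4, 9] with period 4; step 12 mod 4 = 0, giving 5.
The y coordinate changes by -4 each step, so at step 12 it is 11 + 12·(-4) = -37.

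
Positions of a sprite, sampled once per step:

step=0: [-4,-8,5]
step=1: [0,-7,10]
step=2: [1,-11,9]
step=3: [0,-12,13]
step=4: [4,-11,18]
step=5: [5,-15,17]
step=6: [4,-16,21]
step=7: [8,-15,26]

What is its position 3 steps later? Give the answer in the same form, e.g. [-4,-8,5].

Differencing gives [+4,+1,+5], [+1,-4,-1], [-1,-1,+4], [+4,+1,+5], [+1,-4,-1], [-1,-1,+4], [+4,+1,+5]. This is the pattern [+4,+1,+5], [+1,-4,-1], [-1,-1,+4] repeated.
step 8: apply [+1,-4,-1] → [9,-19,25]
step 9: apply [-1,-1,+4] → [8,-20,29]
step 10: apply [+4,+1,+5] → [12,-19,34]

[12,-19,34]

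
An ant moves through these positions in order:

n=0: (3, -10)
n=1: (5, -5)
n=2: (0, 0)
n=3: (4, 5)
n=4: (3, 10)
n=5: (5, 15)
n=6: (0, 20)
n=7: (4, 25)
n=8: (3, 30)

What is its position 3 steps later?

The first coordinate repeats the cycle [3, 5, 0, 4] with period 4; step 11 mod 4 = 3, giving 4.
The second coordinate changes by +5 each step, so at step 11 it is -10 + 11·(5) = 45.

(4, 45)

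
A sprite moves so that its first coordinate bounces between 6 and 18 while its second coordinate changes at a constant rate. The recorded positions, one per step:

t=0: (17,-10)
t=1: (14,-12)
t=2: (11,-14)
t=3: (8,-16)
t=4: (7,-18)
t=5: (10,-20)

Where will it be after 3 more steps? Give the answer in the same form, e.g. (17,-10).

(17,-26)

The first coordinate travels 3 per step and bounces off the walls at 6 and 18.
  step 6: 10 → 13
  step 7: 13 → 16
  step 8: 16 → 17
The second coordinate changes by -2 each step: at step 8 it is -26.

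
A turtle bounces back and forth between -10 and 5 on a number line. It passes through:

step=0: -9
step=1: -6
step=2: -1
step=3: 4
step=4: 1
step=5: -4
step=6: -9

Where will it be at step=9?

4

The value reflects between -10 and 5, moving 5 per step.
  step 7: -9 → -6
  step 8: -6 → -1
  step 9: -1 → 4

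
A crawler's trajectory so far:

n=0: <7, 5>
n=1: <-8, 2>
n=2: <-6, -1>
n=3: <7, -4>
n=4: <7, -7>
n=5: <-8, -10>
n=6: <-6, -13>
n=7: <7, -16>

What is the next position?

<7, -19>

The first coordinate repeats the cycle [7, -8, -6, 7] with period 4; step 8 mod 4 = 0, giving 7.
The second coordinate changes by -3 each step, so at step 8 it is 5 + 8·(-3) = -19.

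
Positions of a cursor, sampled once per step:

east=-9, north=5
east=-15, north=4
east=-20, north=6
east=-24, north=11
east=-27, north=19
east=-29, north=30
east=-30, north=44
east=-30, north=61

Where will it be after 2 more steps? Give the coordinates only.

east=-27, north=104

Taking differences between consecutive positions: (-6, -1), (-5, +2), (-4, +5), (-3, +8), (-2, +11), (-1, +14), (+0, +17). These grow by (+1, +3) each step.
step 8: east=-30, north=61 + (+1, +20) → east=-29, north=81
step 9: east=-29, north=81 + (+2, +23) → east=-27, north=104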